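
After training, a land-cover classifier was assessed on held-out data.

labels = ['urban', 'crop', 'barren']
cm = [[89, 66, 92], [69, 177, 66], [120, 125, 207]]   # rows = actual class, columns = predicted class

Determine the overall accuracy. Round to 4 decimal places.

Accuracy = trace / total = (89+177+207=473) / 1011 = 473/1011 = 0.4679

0.4679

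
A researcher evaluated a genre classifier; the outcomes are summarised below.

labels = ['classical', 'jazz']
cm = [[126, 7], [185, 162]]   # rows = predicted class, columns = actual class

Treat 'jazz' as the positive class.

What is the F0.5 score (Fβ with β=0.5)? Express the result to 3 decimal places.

0.520

Fβ = (1+β²)·TP / ((1+β²)·TP + β²·FN + FP), with β²=1/4
= 1.25·162 / (1.25·162 + 0.25·7 + 185) = 0.520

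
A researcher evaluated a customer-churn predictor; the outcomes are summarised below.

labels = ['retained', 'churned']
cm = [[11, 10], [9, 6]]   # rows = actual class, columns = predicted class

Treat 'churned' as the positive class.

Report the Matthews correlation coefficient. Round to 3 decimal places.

-0.076

MCC = (TP·TN − FP·FN) / √((TP+FP)(TP+FN)(TN+FP)(TN+FN))
Numerator = 6·11 − 10·9 = -24
Denominator = √(16·15·21·20) = √100800 = 317.4902
MCC = -24 / 317.4902 = -0.076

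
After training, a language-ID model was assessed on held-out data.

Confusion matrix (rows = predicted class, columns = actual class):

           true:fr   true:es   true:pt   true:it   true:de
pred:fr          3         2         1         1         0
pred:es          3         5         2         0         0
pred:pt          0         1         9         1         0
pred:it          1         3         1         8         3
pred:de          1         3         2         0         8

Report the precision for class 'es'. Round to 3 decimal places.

0.500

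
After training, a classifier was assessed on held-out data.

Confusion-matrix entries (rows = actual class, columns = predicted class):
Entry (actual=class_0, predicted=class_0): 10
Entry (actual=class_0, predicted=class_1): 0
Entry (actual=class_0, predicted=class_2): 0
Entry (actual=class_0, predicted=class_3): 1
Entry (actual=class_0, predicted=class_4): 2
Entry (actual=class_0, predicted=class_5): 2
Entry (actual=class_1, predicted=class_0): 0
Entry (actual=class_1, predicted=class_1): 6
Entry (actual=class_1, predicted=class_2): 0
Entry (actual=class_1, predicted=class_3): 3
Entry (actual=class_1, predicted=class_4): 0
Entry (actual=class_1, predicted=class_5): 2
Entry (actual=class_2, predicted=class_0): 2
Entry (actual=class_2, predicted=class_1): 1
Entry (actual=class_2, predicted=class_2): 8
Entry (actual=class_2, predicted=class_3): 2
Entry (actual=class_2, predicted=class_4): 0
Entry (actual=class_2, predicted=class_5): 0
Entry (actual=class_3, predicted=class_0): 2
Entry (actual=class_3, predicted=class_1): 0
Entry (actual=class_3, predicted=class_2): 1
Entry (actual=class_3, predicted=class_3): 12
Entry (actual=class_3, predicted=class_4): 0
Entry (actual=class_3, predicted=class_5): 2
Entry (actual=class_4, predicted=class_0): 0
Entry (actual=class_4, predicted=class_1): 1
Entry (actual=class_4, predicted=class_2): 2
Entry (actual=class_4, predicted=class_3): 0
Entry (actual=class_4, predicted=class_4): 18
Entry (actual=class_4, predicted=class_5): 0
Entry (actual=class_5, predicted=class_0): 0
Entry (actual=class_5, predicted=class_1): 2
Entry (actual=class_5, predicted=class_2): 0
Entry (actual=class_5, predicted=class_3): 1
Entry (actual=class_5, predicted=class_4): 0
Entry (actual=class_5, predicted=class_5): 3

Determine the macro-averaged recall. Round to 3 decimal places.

Per-class recall (TP/(TP+FN)):
  class_0: TP=10, FN=0+0+1+2+2=5 → 10/15 = 0.6667
  class_1: TP=6, FN=0+0+3+0+2=5 → 6/11 = 0.5455
  class_2: TP=8, FN=2+1+2+0+0=5 → 8/13 = 0.6154
  class_3: TP=12, FN=2+0+1+0+2=5 → 12/17 = 0.7059
  class_4: TP=18, FN=0+1+2+0+0=3 → 18/21 = 0.8571
  class_5: TP=3, FN=0+2+0+1+0=3 → 3/6 = 0.5000
Macro-recall = mean = (0.6667 + 0.5455 + 0.6154 + 0.7059 + 0.8571 + 0.5000) / 6 = 0.648

0.648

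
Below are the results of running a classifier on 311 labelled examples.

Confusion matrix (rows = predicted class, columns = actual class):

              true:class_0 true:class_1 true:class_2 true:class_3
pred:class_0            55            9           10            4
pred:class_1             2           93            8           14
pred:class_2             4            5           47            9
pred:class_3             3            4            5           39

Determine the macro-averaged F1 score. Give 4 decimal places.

0.7384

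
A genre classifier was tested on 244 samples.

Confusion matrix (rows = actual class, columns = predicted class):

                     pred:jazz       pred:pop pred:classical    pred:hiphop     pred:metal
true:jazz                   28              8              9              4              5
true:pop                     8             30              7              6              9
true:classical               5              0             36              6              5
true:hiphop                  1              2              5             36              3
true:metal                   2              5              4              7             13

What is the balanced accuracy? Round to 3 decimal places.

0.579

Balanced accuracy = mean of per-class recall.
  jazz: recall = 28/54 = 0.5185
  pop: recall = 30/60 = 0.5000
  classical: recall = 36/52 = 0.6923
  hiphop: recall = 36/47 = 0.7660
  metal: recall = 13/31 = 0.4194
Mean = (0.5185 + 0.5000 + 0.6923 + 0.7660 + 0.4194) / 5 = 0.579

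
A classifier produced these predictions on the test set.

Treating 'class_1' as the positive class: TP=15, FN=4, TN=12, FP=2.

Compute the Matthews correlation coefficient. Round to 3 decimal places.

0.639

MCC = (TP·TN − FP·FN) / √((TP+FP)(TP+FN)(TN+FP)(TN+FN))
Numerator = 15·12 − 2·4 = 172
Denominator = √(17·19·14·16) = √72352 = 268.9833
MCC = 172 / 268.9833 = 0.639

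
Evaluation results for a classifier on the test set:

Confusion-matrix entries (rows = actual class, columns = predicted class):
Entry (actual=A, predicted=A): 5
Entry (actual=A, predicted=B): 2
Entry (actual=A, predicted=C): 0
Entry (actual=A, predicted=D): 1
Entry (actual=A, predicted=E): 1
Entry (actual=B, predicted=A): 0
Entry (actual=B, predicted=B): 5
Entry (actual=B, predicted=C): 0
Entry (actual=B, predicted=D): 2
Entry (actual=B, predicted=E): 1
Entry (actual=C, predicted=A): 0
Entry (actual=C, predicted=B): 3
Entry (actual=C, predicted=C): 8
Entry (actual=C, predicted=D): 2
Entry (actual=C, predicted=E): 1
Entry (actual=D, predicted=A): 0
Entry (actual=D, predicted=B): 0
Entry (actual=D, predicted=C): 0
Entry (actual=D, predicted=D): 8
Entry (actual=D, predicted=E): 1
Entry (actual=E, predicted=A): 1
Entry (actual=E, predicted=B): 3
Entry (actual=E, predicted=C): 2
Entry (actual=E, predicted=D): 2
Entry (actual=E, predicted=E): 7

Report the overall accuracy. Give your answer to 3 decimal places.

0.600

Accuracy = trace / total = (5+5+8+8+7=33) / 55 = 33/55 = 0.600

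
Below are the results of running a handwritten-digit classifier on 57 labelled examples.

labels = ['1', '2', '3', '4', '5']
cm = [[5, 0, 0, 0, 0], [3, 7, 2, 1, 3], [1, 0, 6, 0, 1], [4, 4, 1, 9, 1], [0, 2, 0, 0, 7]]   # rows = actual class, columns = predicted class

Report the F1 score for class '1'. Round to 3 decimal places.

F1 score = 2·TP/(2·TP+FP+FN).
1: TP=5, FP=3+1+4+0=8, FN=0+0+0+0=0 → 10/18 = 0.5556

0.556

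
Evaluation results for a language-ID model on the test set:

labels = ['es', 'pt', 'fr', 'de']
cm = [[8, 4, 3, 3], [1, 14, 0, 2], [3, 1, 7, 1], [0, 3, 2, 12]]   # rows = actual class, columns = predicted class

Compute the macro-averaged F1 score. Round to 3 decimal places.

0.630

Per-class F1 score (2·TP/(2·TP+FP+FN)):
  es: TP=8, FP=1+3+0=4, FN=4+3+3=10 → 16/30 = 0.5333
  pt: TP=14, FP=4+1+3=8, FN=1+0+2=3 → 28/39 = 0.7179
  fr: TP=7, FP=3+0+2=5, FN=3+1+1=5 → 14/24 = 0.5833
  de: TP=12, FP=3+2+1=6, FN=0+3+2=5 → 24/35 = 0.6857
Macro-F1 score = mean = (0.5333 + 0.7179 + 0.5833 + 0.6857) / 4 = 0.630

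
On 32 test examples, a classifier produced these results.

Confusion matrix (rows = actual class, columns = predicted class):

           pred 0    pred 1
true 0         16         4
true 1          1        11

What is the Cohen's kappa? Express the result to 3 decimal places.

0.683

Observed agreement pₒ = trace/N = 27/32 = 0.8438
Expected agreement pₑ = Σ (rowᵢ·colᵢ)/N² = (20·17 + 12·15)/32² = 0.5078
κ = (pₒ − pₑ)/(1 − pₑ) = (0.8438 − 0.5078)/(1 − 0.5078) = 0.683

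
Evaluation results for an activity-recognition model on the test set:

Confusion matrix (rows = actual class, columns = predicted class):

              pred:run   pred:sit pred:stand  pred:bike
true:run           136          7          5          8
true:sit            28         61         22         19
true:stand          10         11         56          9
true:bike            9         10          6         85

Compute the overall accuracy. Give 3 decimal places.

Accuracy = trace / total = (136+61+56+85=338) / 482 = 338/482 = 0.701

0.701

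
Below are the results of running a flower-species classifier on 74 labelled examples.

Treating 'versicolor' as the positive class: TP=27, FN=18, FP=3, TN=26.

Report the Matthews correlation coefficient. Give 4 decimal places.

MCC = (TP·TN − FP·FN) / √((TP+FP)(TP+FN)(TN+FP)(TN+FN))
Numerator = 27·26 − 3·18 = 648
Denominator = √(30·45·29·44) = √1722600 = 1312.4786
MCC = 648 / 1312.4786 = 0.4937

0.4937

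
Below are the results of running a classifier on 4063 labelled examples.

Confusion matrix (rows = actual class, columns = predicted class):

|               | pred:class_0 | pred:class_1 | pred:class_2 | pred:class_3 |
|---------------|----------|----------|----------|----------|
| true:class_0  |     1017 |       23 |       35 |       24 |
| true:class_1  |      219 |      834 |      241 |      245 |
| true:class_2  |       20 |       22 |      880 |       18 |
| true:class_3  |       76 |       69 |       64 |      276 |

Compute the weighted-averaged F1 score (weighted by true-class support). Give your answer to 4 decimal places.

0.7317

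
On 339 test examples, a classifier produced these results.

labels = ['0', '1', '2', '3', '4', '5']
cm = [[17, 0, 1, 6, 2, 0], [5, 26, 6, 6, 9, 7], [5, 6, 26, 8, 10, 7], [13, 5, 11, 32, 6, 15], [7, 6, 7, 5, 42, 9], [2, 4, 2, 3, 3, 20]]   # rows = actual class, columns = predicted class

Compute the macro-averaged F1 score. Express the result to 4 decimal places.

Per-class F1 score (2·TP/(2·TP+FP+FN)):
  0: TP=17, FP=5+5+13+7+2=32, FN=0+1+6+2+0=9 → 34/75 = 0.45333
  1: TP=26, FP=0+6+5+6+4=21, FN=5+6+6+9+7=33 → 52/106 = 0.49057
  2: TP=26, FP=1+6+11+7+2=27, FN=5+6+8+10+7=36 → 52/115 = 0.45217
  3: TP=32, FP=6+6+8+5+3=28, FN=13+5+11+6+15=50 → 64/142 = 0.45070
  4: TP=42, FP=2+9+10+6+3=30, FN=7+6+7+5+9=34 → 84/148 = 0.56757
  5: TP=20, FP=0+7+7+15+9=38, FN=2+4+2+3+3=14 → 40/92 = 0.43478
Macro-F1 score = mean = (0.45333 + 0.49057 + 0.45217 + 0.45070 + 0.56757 + 0.43478) / 6 = 0.4749

0.4749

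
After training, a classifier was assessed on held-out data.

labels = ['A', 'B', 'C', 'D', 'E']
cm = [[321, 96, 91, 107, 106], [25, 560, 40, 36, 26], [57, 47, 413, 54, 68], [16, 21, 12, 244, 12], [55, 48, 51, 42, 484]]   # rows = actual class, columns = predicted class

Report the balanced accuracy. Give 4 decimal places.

Balanced accuracy = mean of per-class recall.
  A: recall = 321/721 = 0.44521
  B: recall = 560/687 = 0.81514
  C: recall = 413/639 = 0.64632
  D: recall = 244/305 = 0.80000
  E: recall = 484/680 = 0.71176
Mean = (0.44521 + 0.81514 + 0.64632 + 0.80000 + 0.71176) / 5 = 0.6837

0.6837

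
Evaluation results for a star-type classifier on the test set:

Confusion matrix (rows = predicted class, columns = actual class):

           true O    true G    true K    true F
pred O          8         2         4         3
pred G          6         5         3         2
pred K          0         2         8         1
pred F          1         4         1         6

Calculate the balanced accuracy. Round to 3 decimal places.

0.479

Balanced accuracy = mean of per-class recall.
  O: recall = 8/15 = 0.5333
  G: recall = 5/13 = 0.3846
  K: recall = 8/16 = 0.5000
  F: recall = 6/12 = 0.5000
Mean = (0.5333 + 0.3846 + 0.5000 + 0.5000) / 4 = 0.479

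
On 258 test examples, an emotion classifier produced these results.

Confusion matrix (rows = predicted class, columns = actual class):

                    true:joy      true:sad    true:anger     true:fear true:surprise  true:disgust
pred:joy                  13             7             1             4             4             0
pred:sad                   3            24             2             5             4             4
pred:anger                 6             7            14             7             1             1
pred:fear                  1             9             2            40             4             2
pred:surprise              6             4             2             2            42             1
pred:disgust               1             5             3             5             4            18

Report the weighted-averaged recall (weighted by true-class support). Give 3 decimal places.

Per-class recall (TP/(TP+FN)):
  joy: TP=13, FN=3+6+1+6+1=17 → 13/30 = 0.4333
  sad: TP=24, FN=7+7+9+4+5=32 → 24/56 = 0.4286
  anger: TP=14, FN=1+2+2+2+3=10 → 14/24 = 0.5833
  fear: TP=40, FN=4+5+7+2+5=23 → 40/63 = 0.6349
  surprise: TP=42, FN=4+4+1+4+4=17 → 42/59 = 0.7119
  disgust: TP=18, FN=0+4+1+2+1=8 → 18/26 = 0.6923
Weighted-recall = Σ (supportᵢ/N)·recallᵢ with N=258: (30/258)·0.4333 + (56/258)·0.4286 + (24/258)·0.5833 + (63/258)·0.6349 + (59/258)·0.7119 + (26/258)·0.6923 = 0.585

0.585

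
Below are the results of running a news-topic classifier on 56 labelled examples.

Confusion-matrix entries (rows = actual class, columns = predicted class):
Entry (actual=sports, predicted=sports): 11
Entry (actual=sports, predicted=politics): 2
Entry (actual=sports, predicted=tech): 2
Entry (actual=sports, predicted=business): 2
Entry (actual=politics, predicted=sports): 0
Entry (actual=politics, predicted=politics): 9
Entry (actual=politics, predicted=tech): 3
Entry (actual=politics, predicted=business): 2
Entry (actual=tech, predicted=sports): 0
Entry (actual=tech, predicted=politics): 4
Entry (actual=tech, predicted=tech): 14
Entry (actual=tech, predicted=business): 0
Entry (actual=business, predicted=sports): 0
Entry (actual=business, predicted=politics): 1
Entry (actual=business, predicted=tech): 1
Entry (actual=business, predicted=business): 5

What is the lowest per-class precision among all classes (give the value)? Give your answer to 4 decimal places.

0.5556

Per-class precision (TP/(TP+FP)):
  sports: TP=11, FP=0+0+0=0 → 11/11 = 1.00000
  politics: TP=9, FP=2+4+1=7 → 9/16 = 0.56250
  tech: TP=14, FP=2+3+1=6 → 14/20 = 0.70000
  business: TP=5, FP=2+2+0=4 → 5/9 = 0.55556
Lowest is class 'business' with precision = 0.5556.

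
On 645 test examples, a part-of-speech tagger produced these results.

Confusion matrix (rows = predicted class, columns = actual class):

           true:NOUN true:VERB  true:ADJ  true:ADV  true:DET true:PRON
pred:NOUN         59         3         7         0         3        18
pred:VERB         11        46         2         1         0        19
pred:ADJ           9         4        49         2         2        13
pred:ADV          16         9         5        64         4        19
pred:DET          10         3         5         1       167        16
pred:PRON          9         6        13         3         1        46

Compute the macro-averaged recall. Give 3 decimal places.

Per-class recall (TP/(TP+FN)):
  NOUN: TP=59, FN=11+9+16+10+9=55 → 59/114 = 0.5175
  VERB: TP=46, FN=3+4+9+3+6=25 → 46/71 = 0.6479
  ADJ: TP=49, FN=7+2+5+5+13=32 → 49/81 = 0.6049
  ADV: TP=64, FN=0+1+2+1+3=7 → 64/71 = 0.9014
  DET: TP=167, FN=3+0+2+4+1=10 → 167/177 = 0.9435
  PRON: TP=46, FN=18+19+13+19+16=85 → 46/131 = 0.3511
Macro-recall = mean = (0.5175 + 0.6479 + 0.6049 + 0.9014 + 0.9435 + 0.3511) / 6 = 0.661

0.661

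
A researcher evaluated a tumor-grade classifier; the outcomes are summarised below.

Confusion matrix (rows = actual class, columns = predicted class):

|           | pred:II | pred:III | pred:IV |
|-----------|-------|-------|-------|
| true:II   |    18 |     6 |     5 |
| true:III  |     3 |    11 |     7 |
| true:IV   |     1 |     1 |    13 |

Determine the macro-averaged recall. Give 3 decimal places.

0.670

Per-class recall (TP/(TP+FN)):
  II: TP=18, FN=6+5=11 → 18/29 = 0.6207
  III: TP=11, FN=3+7=10 → 11/21 = 0.5238
  IV: TP=13, FN=1+1=2 → 13/15 = 0.8667
Macro-recall = mean = (0.6207 + 0.5238 + 0.8667) / 3 = 0.670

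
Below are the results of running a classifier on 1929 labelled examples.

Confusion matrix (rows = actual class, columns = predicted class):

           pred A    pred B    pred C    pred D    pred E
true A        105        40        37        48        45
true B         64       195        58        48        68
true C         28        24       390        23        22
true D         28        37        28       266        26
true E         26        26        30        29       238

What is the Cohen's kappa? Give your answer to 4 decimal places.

0.5193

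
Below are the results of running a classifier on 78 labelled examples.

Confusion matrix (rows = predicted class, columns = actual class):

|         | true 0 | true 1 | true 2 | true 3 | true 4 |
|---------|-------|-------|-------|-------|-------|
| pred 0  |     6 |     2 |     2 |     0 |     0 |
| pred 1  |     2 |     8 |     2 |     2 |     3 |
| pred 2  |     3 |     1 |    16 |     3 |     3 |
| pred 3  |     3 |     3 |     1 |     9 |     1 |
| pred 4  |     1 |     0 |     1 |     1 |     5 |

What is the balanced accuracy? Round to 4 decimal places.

Balanced accuracy = mean of per-class recall.
  0: recall = 6/15 = 0.40000
  1: recall = 8/14 = 0.57143
  2: recall = 16/22 = 0.72727
  3: recall = 9/15 = 0.60000
  4: recall = 5/12 = 0.41667
Mean = (0.40000 + 0.57143 + 0.72727 + 0.60000 + 0.41667) / 5 = 0.5431

0.5431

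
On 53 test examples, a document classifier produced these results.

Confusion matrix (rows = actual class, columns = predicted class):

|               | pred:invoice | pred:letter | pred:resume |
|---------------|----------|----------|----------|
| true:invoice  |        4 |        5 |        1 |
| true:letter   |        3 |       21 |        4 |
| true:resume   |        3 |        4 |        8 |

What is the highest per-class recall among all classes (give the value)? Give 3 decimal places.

Per-class recall (TP/(TP+FN)):
  invoice: TP=4, FN=5+1=6 → 4/10 = 0.4000
  letter: TP=21, FN=3+4=7 → 21/28 = 0.7500
  resume: TP=8, FN=3+4=7 → 8/15 = 0.5333
Highest is class 'letter' with recall = 0.750.

0.750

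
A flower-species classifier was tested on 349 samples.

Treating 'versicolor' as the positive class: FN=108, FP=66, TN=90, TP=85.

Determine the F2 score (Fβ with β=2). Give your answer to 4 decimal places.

0.4605

Fβ = (1+β²)·TP / ((1+β²)·TP + β²·FN + FP), with β²=4
= 5·85 / (5·85 + 4·108 + 66) = 0.4605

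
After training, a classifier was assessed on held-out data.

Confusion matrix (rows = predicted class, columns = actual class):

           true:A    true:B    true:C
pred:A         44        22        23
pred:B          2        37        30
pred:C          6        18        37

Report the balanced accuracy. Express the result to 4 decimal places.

0.5793

Balanced accuracy = mean of per-class recall.
  A: recall = 44/52 = 0.84615
  B: recall = 37/77 = 0.48052
  C: recall = 37/90 = 0.41111
Mean = (0.84615 + 0.48052 + 0.41111) / 3 = 0.5793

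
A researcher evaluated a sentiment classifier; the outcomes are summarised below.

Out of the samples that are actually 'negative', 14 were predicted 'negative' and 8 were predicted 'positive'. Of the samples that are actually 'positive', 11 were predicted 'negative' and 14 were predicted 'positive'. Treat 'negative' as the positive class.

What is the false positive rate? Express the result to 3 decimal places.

FPR = FP/(FP+TN) = 11/(11+14) = 0.440

0.440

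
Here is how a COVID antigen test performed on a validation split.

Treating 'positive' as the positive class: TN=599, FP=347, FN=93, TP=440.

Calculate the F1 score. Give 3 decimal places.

Precision = TP/(TP+FP) = 440/787 = 0.5591
Recall = TP/(TP+FN) = 440/533 = 0.8255
F1 = 2·TP/(2·TP+FP+FN) = 880/1320 = 0.667

0.667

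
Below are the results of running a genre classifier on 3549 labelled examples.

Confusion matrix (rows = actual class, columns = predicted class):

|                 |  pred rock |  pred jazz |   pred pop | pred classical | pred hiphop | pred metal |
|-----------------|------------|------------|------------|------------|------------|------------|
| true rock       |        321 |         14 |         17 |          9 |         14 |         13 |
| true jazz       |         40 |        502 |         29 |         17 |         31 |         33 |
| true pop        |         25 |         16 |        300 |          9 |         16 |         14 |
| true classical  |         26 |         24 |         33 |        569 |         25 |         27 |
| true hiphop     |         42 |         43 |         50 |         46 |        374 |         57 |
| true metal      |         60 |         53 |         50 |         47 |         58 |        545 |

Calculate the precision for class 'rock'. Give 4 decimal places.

0.6245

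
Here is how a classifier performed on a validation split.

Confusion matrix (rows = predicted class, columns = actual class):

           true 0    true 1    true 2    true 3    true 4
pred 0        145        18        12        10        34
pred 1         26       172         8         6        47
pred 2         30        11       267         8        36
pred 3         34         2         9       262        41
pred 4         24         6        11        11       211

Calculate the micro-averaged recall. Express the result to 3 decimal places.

Micro-averaging pools counts across classes: ΣTP=1057, ΣFP=384, ΣFN=384.
Micro-recall = TP/(TP+FN) on pooled counts = 0.734 (equals overall accuracy in single-label multiclass).

0.734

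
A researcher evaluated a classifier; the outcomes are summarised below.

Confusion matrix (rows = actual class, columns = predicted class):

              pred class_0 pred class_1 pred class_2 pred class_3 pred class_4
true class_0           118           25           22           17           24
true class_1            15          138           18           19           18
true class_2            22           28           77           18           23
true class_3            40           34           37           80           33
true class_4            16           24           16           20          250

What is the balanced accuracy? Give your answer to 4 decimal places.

Balanced accuracy = mean of per-class recall.
  class_0: recall = 118/206 = 0.57282
  class_1: recall = 138/208 = 0.66346
  class_2: recall = 77/168 = 0.45833
  class_3: recall = 80/224 = 0.35714
  class_4: recall = 250/326 = 0.76687
Mean = (0.57282 + 0.66346 + 0.45833 + 0.35714 + 0.76687) / 5 = 0.5637

0.5637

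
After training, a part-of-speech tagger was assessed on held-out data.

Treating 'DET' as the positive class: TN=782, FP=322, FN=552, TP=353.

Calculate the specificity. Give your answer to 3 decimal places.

Specificity = TN/(TN+FP) = 782/(782+322) = 0.708

0.708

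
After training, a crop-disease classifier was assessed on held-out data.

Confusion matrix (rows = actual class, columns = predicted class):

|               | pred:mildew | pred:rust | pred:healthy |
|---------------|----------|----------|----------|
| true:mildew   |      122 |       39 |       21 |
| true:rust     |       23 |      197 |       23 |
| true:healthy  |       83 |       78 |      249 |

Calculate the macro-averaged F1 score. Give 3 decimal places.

Per-class F1 score (2·TP/(2·TP+FP+FN)):
  mildew: TP=122, FP=23+83=106, FN=39+21=60 → 244/410 = 0.5951
  rust: TP=197, FP=39+78=117, FN=23+23=46 → 394/557 = 0.7074
  healthy: TP=249, FP=21+23=44, FN=83+78=161 → 498/703 = 0.7084
Macro-F1 score = mean = (0.5951 + 0.7074 + 0.7084) / 3 = 0.670

0.670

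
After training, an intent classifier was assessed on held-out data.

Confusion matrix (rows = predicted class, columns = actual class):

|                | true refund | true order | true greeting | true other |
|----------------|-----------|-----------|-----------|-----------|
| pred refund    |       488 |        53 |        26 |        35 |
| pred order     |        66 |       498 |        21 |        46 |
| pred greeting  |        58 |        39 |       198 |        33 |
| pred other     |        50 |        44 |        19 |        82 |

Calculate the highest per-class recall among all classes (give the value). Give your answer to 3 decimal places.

Per-class recall (TP/(TP+FN)):
  refund: TP=488, FN=66+58+50=174 → 488/662 = 0.7372
  order: TP=498, FN=53+39+44=136 → 498/634 = 0.7855
  greeting: TP=198, FN=26+21+19=66 → 198/264 = 0.7500
  other: TP=82, FN=35+46+33=114 → 82/196 = 0.4184
Highest is class 'order' with recall = 0.785.

0.785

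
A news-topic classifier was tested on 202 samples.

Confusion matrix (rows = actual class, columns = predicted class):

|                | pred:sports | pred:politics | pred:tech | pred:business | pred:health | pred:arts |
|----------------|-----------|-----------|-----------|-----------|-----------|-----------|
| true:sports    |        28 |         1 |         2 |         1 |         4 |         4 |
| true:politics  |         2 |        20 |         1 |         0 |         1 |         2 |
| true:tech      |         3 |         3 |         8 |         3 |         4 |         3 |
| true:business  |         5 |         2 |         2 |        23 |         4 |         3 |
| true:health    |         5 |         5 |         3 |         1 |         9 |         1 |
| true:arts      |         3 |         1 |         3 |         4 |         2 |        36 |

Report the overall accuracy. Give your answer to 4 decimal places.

Accuracy = trace / total = (28+20+8+23+9+36=124) / 202 = 124/202 = 0.6139

0.6139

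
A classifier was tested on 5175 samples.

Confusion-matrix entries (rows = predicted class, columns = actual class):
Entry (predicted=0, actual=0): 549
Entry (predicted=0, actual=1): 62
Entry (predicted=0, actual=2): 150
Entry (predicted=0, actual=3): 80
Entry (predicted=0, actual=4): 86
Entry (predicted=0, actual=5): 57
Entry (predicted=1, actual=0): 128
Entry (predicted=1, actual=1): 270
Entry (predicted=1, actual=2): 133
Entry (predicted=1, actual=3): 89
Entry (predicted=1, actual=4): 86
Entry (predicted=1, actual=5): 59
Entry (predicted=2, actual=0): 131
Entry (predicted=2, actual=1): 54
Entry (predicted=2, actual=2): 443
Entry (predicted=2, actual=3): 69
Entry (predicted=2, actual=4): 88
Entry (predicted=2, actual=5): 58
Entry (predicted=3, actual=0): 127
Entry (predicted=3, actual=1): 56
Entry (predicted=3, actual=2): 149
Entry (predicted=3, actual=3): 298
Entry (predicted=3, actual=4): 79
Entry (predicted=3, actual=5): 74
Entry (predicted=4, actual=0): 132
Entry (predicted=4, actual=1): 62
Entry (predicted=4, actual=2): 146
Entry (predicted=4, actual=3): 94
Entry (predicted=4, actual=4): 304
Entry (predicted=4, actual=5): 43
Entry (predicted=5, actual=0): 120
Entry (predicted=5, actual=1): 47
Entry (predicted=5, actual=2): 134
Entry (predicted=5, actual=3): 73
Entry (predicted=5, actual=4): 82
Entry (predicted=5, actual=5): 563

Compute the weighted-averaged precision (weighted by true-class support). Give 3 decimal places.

0.480

Per-class precision (TP/(TP+FP)):
  0: TP=549, FP=62+150+80+86+57=435 → 549/984 = 0.5579
  1: TP=270, FP=128+133+89+86+59=495 → 270/765 = 0.3529
  2: TP=443, FP=131+54+69+88+58=400 → 443/843 = 0.5255
  3: TP=298, FP=127+56+149+79+74=485 → 298/783 = 0.3806
  4: TP=304, FP=132+62+146+94+43=477 → 304/781 = 0.3892
  5: TP=563, FP=120+47+134+73+82=456 → 563/1019 = 0.5525
Weighted-precision = Σ (supportᵢ/N)·precisionᵢ with N=5175: (1187/5175)·0.5579 + (551/5175)·0.3529 + (1155/5175)·0.5255 + (703/5175)·0.3806 + (725/5175)·0.3892 + (854/5175)·0.5525 = 0.480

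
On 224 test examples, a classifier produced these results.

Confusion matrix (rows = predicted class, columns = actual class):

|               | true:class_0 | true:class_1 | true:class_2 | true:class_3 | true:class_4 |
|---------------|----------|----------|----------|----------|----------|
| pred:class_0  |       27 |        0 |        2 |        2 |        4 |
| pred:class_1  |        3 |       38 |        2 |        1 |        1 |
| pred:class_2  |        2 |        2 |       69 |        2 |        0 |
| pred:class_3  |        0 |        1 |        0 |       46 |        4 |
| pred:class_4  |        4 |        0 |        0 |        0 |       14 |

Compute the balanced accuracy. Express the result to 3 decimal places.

Balanced accuracy = mean of per-class recall.
  class_0: recall = 27/36 = 0.7500
  class_1: recall = 38/41 = 0.9268
  class_2: recall = 69/73 = 0.9452
  class_3: recall = 46/51 = 0.9020
  class_4: recall = 14/23 = 0.6087
Mean = (0.7500 + 0.9268 + 0.9452 + 0.9020 + 0.6087) / 5 = 0.827

0.827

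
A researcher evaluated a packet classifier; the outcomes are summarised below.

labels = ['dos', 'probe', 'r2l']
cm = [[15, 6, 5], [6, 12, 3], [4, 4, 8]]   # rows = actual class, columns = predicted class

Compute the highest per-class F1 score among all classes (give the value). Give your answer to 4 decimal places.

Per-class F1 score (2·TP/(2·TP+FP+FN)):
  dos: TP=15, FP=6+4=10, FN=6+5=11 → 30/51 = 0.58824
  probe: TP=12, FP=6+4=10, FN=6+3=9 → 24/43 = 0.55814
  r2l: TP=8, FP=5+3=8, FN=4+4=8 → 16/32 = 0.50000
Highest is class 'dos' with F1 score = 0.5882.

0.5882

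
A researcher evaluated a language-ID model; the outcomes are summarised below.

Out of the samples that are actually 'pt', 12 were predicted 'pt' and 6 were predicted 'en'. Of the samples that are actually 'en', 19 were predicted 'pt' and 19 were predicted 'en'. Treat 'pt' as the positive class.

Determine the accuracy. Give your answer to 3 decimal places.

0.554

Accuracy = (TP+TN)/N = (12+19)/56 = 0.554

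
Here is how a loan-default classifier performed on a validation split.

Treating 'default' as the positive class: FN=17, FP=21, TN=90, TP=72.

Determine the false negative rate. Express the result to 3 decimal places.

FNR = FN/(FN+TP) = 17/(17+72) = 0.191

0.191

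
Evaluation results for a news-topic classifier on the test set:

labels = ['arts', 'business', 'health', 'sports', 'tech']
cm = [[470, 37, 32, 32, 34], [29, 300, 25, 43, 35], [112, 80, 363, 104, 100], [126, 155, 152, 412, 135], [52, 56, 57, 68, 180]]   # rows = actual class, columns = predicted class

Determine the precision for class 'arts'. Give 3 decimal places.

Take TP from the diagonal, FP from the rest of the 'arts' prediction marginal, FN from the rest of the 'arts' actual marginal.
precision = TP/(TP+FP).
arts: TP=470, FP=29+112+126+52=319 → 470/789 = 0.5957

0.596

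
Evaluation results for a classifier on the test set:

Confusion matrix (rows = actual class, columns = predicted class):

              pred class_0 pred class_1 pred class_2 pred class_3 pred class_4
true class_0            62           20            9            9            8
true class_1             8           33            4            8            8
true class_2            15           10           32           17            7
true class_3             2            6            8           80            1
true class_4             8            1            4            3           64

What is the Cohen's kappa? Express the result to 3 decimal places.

Observed agreement pₒ = trace/N = 271/427 = 0.6347
Expected agreement pₑ = Σ (rowᵢ·colᵢ)/N² = (108·95 + 61·70 + 81·57 + 97·117 + 80·88)/427² = 0.2059
κ = (pₒ − pₑ)/(1 − pₑ) = (0.6347 − 0.2059)/(1 − 0.2059) = 0.540

0.540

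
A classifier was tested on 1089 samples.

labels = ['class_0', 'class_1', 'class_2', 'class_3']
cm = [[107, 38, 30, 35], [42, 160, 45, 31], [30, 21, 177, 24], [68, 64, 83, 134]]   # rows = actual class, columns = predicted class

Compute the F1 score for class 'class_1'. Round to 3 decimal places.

Take TP from the diagonal, FP from the rest of the 'class_1' prediction marginal, FN from the rest of the 'class_1' actual marginal.
F1 score = 2·TP/(2·TP+FP+FN).
class_1: TP=160, FP=38+21+64=123, FN=42+45+31=118 → 320/561 = 0.5704

0.570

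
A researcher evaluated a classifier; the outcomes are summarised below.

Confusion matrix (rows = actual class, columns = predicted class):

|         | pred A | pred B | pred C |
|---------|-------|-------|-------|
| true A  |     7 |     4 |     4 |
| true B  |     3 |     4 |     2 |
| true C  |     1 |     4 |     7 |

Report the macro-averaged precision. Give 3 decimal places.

0.503

Per-class precision (TP/(TP+FP)):
  A: TP=7, FP=3+1=4 → 7/11 = 0.6364
  B: TP=4, FP=4+4=8 → 4/12 = 0.3333
  C: TP=7, FP=4+2=6 → 7/13 = 0.5385
Macro-precision = mean = (0.6364 + 0.3333 + 0.5385) / 3 = 0.503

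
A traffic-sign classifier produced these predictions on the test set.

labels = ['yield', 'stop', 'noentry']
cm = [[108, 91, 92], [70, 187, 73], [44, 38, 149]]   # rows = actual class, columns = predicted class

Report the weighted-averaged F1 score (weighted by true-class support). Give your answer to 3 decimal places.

Per-class F1 score (2·TP/(2·TP+FP+FN)):
  yield: TP=108, FP=70+44=114, FN=91+92=183 → 216/513 = 0.4211
  stop: TP=187, FP=91+38=129, FN=70+73=143 → 374/646 = 0.5789
  noentry: TP=149, FP=92+73=165, FN=44+38=82 → 298/545 = 0.5468
Weighted-F1 score = Σ (supportᵢ/N)·F1 scoreᵢ with N=852: (291/852)·0.4211 + (330/852)·0.5789 + (231/852)·0.5468 = 0.516

0.516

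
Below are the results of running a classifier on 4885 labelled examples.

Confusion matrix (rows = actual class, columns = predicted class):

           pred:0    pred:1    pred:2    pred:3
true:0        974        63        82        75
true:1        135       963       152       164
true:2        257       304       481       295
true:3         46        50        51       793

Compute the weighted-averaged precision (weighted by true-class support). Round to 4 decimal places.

Per-class precision (TP/(TP+FP)):
  0: TP=974, FP=135+257+46=438 → 974/1412 = 0.68980
  1: TP=963, FP=63+304+50=417 → 963/1380 = 0.69783
  2: TP=481, FP=82+152+51=285 → 481/766 = 0.62794
  3: TP=793, FP=75+164+295=534 → 793/1327 = 0.59759
Weighted-precision = Σ (supportᵢ/N)·precisionᵢ with N=4885: (1194/4885)·0.68980 + (1414/4885)·0.69783 + (1337/4885)·0.62794 + (940/4885)·0.59759 = 0.6574

0.6574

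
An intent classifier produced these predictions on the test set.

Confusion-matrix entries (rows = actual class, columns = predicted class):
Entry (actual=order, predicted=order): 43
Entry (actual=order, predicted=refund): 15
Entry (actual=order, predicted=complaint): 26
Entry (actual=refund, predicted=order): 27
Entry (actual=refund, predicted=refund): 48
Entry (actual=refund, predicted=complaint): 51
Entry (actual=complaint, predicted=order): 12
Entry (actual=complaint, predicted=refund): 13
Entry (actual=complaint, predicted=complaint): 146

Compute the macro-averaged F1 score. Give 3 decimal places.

Per-class F1 score (2·TP/(2·TP+FP+FN)):
  order: TP=43, FP=27+12=39, FN=15+26=41 → 86/166 = 0.5181
  refund: TP=48, FP=15+13=28, FN=27+51=78 → 96/202 = 0.4752
  complaint: TP=146, FP=26+51=77, FN=12+13=25 → 292/394 = 0.7411
Macro-F1 score = mean = (0.5181 + 0.4752 + 0.7411) / 3 = 0.578

0.578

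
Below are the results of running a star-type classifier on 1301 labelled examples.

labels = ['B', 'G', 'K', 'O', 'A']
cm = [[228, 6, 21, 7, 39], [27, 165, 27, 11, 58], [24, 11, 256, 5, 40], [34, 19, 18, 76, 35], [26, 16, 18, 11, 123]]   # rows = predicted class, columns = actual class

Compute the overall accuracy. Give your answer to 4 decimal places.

0.6518

Accuracy = trace / total = (228+165+256+76+123=848) / 1301 = 848/1301 = 0.6518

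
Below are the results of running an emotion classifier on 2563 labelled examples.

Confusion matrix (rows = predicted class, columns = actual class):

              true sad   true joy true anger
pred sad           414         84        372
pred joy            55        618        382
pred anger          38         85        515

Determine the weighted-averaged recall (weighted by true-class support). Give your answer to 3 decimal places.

Per-class recall (TP/(TP+FN)):
  sad: TP=414, FN=55+38=93 → 414/507 = 0.8166
  joy: TP=618, FN=84+85=169 → 618/787 = 0.7853
  anger: TP=515, FN=372+382=754 → 515/1269 = 0.4058
Weighted-recall = Σ (supportᵢ/N)·recallᵢ with N=2563: (507/2563)·0.8166 + (787/2563)·0.7853 + (1269/2563)·0.4058 = 0.604

0.604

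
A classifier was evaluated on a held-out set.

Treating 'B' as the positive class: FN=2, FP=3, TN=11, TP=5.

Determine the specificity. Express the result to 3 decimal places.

Specificity = TN/(TN+FP) = 11/(11+3) = 0.786

0.786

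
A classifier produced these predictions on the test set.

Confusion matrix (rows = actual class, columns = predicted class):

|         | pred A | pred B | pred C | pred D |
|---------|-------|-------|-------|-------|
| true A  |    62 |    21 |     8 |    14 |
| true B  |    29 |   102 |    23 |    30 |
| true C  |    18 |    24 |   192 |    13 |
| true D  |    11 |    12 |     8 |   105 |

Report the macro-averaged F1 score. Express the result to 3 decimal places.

Per-class F1 score (2·TP/(2·TP+FP+FN)):
  A: TP=62, FP=29+18+11=58, FN=21+8+14=43 → 124/225 = 0.5511
  B: TP=102, FP=21+24+12=57, FN=29+23+30=82 → 204/343 = 0.5948
  C: TP=192, FP=8+23+8=39, FN=18+24+13=55 → 384/478 = 0.8033
  D: TP=105, FP=14+30+13=57, FN=11+12+8=31 → 210/298 = 0.7047
Macro-F1 score = mean = (0.5511 + 0.5948 + 0.8033 + 0.7047) / 4 = 0.663

0.663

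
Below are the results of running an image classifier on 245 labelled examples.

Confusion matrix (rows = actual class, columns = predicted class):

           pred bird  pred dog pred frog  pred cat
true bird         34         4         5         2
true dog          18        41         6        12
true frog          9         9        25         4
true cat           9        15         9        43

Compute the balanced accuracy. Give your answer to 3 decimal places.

Balanced accuracy = mean of per-class recall.
  bird: recall = 34/45 = 0.7556
  dog: recall = 41/77 = 0.5325
  frog: recall = 25/47 = 0.5319
  cat: recall = 43/76 = 0.5658
Mean = (0.7556 + 0.5325 + 0.5319 + 0.5658) / 4 = 0.596

0.596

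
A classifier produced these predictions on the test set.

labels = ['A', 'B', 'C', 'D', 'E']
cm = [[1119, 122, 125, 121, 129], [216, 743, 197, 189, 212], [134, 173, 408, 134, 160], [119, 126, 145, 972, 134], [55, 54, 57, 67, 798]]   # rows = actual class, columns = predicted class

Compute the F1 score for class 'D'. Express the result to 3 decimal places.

0.653

One-vs-rest for 'D': TP = diagonal; FP = other classes predicted 'D'; FN = 'D' predicted as other.
F1 score = 2·TP/(2·TP+FP+FN).
D: TP=972, FP=121+189+134+67=511, FN=119+126+145+134=524 → 1944/2979 = 0.6526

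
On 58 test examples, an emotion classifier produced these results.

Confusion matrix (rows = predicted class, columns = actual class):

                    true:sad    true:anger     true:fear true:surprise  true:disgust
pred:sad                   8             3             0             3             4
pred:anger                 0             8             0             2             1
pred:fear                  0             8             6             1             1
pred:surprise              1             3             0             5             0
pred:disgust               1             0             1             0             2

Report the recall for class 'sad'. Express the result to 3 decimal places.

0.800

One-vs-rest for 'sad': TP = diagonal; FP = other classes predicted 'sad'; FN = 'sad' predicted as other.
recall = TP/(TP+FN).
sad: TP=8, FN=0+0+1+1=2 → 8/10 = 0.8000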